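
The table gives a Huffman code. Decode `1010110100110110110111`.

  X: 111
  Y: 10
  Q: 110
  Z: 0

YYQYZQQQX

Read left to right; each codeword is recognised as soon as it completes (prefix code):
  10→Y | 10→Y | 110→Q | 10→Y | 0→Z | 110→Q | 110→Q | 110→Q | 111→X
Decoded message: YYQYZQQQX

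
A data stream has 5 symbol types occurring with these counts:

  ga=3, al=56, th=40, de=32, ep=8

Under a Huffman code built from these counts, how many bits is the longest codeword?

Merge the two lowest-weight nodes at each step:
merge ga(3) and ep(8): 11
merge 11 and de(32): 43
merge th(40) and 43: 83
merge al(56) and 83: 139
Maximum depth reached is 4.

4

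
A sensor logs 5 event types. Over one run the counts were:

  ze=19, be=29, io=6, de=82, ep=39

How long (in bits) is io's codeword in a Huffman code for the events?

Repeatedly merge the two smallest:
merge io(6) and ze(19): 25
merge 25 and be(29): 54
merge ep(39) and 54: 93
merge de(82) and 93: 175
io's leaf is at depth 4, giving a 4-bit codeword.

4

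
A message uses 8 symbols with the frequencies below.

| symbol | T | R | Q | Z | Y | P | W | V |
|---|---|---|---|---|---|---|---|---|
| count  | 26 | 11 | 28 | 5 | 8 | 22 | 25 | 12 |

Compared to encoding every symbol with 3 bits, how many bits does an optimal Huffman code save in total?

Fixed-length: 3 bits × 137 symbols = 411 bits.
Huffman merges:
Z(5) + Y(8) → 13
R(11) + V(12) → 23
13 + P(22) → 35
23 + W(25) → 48
T(26) + Q(28) → 54
35 + 48 → 83
54 + 83 → 137
Huffman total = 13 + 23 + 35 + 48 + 54 + 83 + 137 = 393 bits.
Saving = 411 − 393 = 18 bits.

18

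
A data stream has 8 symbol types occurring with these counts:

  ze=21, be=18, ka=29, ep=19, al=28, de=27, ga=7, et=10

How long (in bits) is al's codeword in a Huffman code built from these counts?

3

Huffman merges, smallest pair first:
combine ga(7), et(10) → 17
combine 17, be(18) → 35
combine ep(19), ze(21) → 40
combine de(27), al(28) → 55
combine ka(29), 35 → 64
combine 40, 55 → 95
combine 64, 95 → 159
The subtree containing al is merged 3 times, so code length = 3.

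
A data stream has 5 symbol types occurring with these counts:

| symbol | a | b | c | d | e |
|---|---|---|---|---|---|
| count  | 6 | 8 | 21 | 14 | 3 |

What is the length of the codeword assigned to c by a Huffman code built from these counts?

Huffman merges, smallest pair first:
merge e(3) and a(6): 9
merge b(8) and 9: 17
merge d(14) and 17: 31
merge c(21) and 31: 52
c is a child of the root — depth 1, so its codeword is a single bit.

1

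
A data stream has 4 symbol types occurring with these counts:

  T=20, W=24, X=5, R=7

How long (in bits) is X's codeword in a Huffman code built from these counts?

3

Repeatedly merge the two smallest:
X(5) + R(7) → 12
12 + T(20) → 32
W(24) + 32 → 56
X's leaf is at depth 3, giving a 3-bit codeword.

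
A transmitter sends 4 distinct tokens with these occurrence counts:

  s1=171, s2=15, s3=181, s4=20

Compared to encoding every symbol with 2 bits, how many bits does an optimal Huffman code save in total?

146

Fixed-length: 2 bits × 387 symbols = 774 bits.
Huffman merges:
s2(15) + s4(20) → 35
35 + s1(171) → 206
s3(181) + 206 → 387
Huffman total = 35 + 206 + 387 = 628 bits.
Saving = 774 − 628 = 146 bits.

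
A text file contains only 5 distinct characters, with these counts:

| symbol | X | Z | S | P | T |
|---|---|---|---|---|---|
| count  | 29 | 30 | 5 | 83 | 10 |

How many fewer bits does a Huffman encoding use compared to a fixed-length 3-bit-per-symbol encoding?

Fixed-length: 3 bits × 157 symbols = 471 bits.
Huffman merges:
merge S(5) and T(10): 15
merge 15 and X(29): 44
merge Z(30) and 44: 74
merge 74 and P(83): 157
Huffman total = 15 + 44 + 74 + 157 = 290 bits.
Saving = 471 − 290 = 181 bits.

181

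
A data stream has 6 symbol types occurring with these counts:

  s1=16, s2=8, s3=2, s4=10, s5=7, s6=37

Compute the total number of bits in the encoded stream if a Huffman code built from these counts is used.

175

Build the Huffman tree bottom-up:
s3(2) + s5(7) → 9
s2(8) + 9 → 17
s4(10) + s1(16) → 26
17 + 26 → 43
s6(37) + 43 → 80
The encoded length is the sum of every internal node's weight: 9 + 17 + 26 + 43 + 80 = 175 bits.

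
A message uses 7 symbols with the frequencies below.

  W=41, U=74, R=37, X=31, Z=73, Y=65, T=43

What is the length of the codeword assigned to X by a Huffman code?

4

Repeatedly merge the two smallest:
combine X(31), R(37) → 68
combine W(41), T(43) → 84
combine Y(65), 68 → 133
combine Z(73), U(74) → 147
combine 84, 133 → 217
combine 147, 217 → 364
The subtree containing X is merged 4 times, so code length = 4.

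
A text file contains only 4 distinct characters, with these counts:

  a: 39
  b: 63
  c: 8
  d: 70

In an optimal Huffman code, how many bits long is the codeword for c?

Build the tree from the bottom:
merge c(8) and a(39): 47
merge 47 and b(63): 110
merge d(70) and 110: 180
The subtree containing c is merged 3 times, so code length = 3.

3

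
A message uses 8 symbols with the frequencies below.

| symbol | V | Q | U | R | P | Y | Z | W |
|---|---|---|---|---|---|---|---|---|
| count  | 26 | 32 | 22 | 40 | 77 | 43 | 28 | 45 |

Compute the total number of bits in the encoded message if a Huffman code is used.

910

Build the Huffman tree bottom-up:
combine U(22), V(26) → 48
combine Z(28), Q(32) → 60
combine R(40), Y(43) → 83
combine W(45), 48 → 93
combine 60, P(77) → 137
combine 83, 93 → 176
combine 137, 176 → 313
Total encoded bits = sum of merged weights = 48 + 60 + 83 + 93 + 137 + 176 + 313 = 910.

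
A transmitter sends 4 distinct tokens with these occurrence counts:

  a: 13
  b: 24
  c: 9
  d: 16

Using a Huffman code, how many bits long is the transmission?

Merge the two smallest weights repeatedly:
merge c(9) and a(13): 22
merge d(16) and 22: 38
merge b(24) and 38: 62
The encoded length is the sum of every internal node's weight: 22 + 38 + 62 = 122 bits.

122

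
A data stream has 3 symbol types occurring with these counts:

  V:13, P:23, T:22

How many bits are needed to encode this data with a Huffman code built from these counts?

93

Merge the two smallest weights repeatedly:
V(13) + T(22) → 35
P(23) + 35 → 58
The encoded length is the sum of every internal node's weight: 35 + 58 = 93 bits.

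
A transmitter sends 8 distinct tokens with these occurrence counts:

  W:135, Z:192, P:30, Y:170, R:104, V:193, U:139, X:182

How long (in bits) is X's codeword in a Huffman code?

Repeatedly merge the two smallest:
merge P(30) and R(104): 134
merge 134 and W(135): 269
merge U(139) and Y(170): 309
merge X(182) and Z(192): 374
merge V(193) and 269: 462
merge 309 and 374: 683
merge 462 and 683: 1145
The subtree containing X is merged 3 times, so code length = 3.

3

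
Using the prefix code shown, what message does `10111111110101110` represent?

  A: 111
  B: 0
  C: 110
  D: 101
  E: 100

DAADBAB

Read left to right; each codeword is recognised as soon as it completes (prefix code):
  101→D | 111→A | 111→A | 101→D | 0→B | 111→A | 0→B
Decoded message: DAADBAB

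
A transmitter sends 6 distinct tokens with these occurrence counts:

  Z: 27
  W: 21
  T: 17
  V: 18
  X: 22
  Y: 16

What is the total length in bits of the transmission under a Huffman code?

Build the Huffman tree bottom-up:
combine Y(16), T(17) → 33
combine V(18), W(21) → 39
combine X(22), Z(27) → 49
combine 33, 39 → 72
combine 49, 72 → 121
The encoded length is the sum of every internal node's weight: 33 + 39 + 49 + 72 + 121 = 314 bits.

314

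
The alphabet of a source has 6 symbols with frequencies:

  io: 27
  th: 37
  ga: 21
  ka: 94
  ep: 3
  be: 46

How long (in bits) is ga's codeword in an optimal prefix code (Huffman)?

Huffman merges, smallest pair first:
merge ep(3) and ga(21): 24
merge 24 and io(27): 51
merge th(37) and be(46): 83
merge 51 and 83: 134
merge ka(94) and 134: 228
ga sits 4 levels below the root, so its codeword is 4 bits.

4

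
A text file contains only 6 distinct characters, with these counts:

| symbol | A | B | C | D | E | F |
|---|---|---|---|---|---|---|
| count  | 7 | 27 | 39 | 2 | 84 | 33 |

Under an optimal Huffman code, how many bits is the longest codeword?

5

Merge the two lowest-weight nodes at each step:
combine D(2), A(7) → 9
combine 9, B(27) → 36
combine F(33), 36 → 69
combine C(39), 69 → 108
combine E(84), 108 → 192
The rarest symbols sit at the bottom; the longest codeword is 5 bits.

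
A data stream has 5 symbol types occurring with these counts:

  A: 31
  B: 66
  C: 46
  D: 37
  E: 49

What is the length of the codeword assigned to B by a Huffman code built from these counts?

Build the tree from the bottom:
A(31) + D(37) → 68
C(46) + E(49) → 95
B(66) + 68 → 134
95 + 134 → 229
B's leaf is at depth 2, giving a 2-bit codeword.

2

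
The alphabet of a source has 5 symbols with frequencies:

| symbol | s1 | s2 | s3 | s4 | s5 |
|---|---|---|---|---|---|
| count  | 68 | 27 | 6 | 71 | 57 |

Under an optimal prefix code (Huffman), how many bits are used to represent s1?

Huffman merges, smallest pair first:
merge s3(6) and s2(27): 33
merge 33 and s5(57): 90
merge s1(68) and s4(71): 139
merge 90 and 139: 229
s1 sits 2 levels below the root, so its codeword is 2 bits.

2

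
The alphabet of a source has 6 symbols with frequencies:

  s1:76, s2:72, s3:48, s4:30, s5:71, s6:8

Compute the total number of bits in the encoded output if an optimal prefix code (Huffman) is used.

Build the Huffman tree bottom-up:
merge s6(8) and s4(30): 38
merge 38 and s3(48): 86
merge s5(71) and s2(72): 143
merge s1(76) and 86: 162
merge 143 and 162: 305
Total encoded bits = sum of merged weights = 38 + 86 + 143 + 162 + 305 = 734.

734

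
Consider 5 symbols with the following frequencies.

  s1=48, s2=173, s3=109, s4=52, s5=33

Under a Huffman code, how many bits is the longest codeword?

Merge the two lowest-weight nodes at each step:
merge s5(33) and s1(48): 81
merge s4(52) and 81: 133
merge s3(109) and 133: 242
merge s2(173) and 242: 415
The rarest symbols sit at the bottom; the longest codeword is 4 bits.

4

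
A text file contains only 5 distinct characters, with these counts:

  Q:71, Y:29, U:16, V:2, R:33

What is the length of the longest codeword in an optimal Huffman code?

4

Merge the two lowest-weight nodes at each step:
merge V(2) and U(16): 18
merge 18 and Y(29): 47
merge R(33) and 47: 80
merge Q(71) and 80: 151
The first pair merged (V, U) ends up deepest, at depth 4.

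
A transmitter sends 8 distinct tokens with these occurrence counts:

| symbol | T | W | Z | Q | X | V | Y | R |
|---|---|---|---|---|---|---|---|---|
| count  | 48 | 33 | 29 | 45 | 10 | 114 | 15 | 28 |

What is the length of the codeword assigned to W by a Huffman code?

Repeatedly merge the two smallest:
X(10) + Y(15) → 25
25 + R(28) → 53
Z(29) + W(33) → 62
Q(45) + T(48) → 93
53 + 62 → 115
93 + V(114) → 207
115 + 207 → 322
The subtree containing W is merged 3 times, so code length = 3.

3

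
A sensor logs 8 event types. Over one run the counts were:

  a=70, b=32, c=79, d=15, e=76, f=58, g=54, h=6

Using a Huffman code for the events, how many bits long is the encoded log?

1089

Build the Huffman tree bottom-up:
combine h(6), d(15) → 21
combine 21, b(32) → 53
combine 53, g(54) → 107
combine f(58), a(70) → 128
combine e(76), c(79) → 155
combine 107, 128 → 235
combine 155, 235 → 390
The encoded length is the sum of every internal node's weight: 21 + 53 + 107 + 128 + 155 + 235 + 390 = 1089 bits.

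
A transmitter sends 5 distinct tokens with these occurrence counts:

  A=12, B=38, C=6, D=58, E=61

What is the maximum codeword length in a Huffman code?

4

Merge the two lowest-weight nodes at each step:
merge C(6) and A(12): 18
merge 18 and B(38): 56
merge 56 and D(58): 114
merge E(61) and 114: 175
Maximum depth reached is 4.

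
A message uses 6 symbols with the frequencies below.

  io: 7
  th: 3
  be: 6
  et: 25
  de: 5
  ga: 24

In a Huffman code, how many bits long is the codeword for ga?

2

Huffman merges, smallest pair first:
th(3) + de(5) → 8
be(6) + io(7) → 13
8 + 13 → 21
21 + ga(24) → 45
et(25) + 45 → 70
ga sits 2 levels below the root, so its codeword is 2 bits.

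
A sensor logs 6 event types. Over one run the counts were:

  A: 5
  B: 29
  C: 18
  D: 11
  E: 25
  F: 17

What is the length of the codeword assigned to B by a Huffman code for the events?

Huffman merges, smallest pair first:
A(5) + D(11) → 16
16 + F(17) → 33
C(18) + E(25) → 43
B(29) + 33 → 62
43 + 62 → 105
B sits 2 levels below the root, so its codeword is 2 bits.

2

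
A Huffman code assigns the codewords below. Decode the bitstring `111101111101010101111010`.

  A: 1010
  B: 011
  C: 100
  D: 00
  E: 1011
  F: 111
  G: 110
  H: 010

Read left to right; each codeword is recognised as soon as it completes (prefix code):
  111→F | 1011→E | 111→F | 010→H | 1010→A | 111→F | 1010→A
Decoded message: FEFHAFA

FEFHAFA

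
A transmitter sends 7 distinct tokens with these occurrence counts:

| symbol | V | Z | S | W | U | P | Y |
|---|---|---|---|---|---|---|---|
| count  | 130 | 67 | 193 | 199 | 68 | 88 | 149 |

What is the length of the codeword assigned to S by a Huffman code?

Repeatedly merge the two smallest:
combine Z(67), U(68) → 135
combine P(88), V(130) → 218
combine 135, Y(149) → 284
combine S(193), W(199) → 392
combine 218, 284 → 502
combine 392, 502 → 894
S's leaf is at depth 2, giving a 2-bit codeword.

2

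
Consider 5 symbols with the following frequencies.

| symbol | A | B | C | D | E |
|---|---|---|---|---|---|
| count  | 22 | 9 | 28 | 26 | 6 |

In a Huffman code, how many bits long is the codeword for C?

2

Huffman merges, smallest pair first:
combine E(6), B(9) → 15
combine 15, A(22) → 37
combine D(26), C(28) → 54
combine 37, 54 → 91
C's leaf is at depth 2, giving a 2-bit codeword.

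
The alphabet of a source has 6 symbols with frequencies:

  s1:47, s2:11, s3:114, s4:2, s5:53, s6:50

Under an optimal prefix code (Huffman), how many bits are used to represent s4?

4

Repeatedly merge the two smallest:
combine s4(2), s2(11) → 13
combine 13, s1(47) → 60
combine s6(50), s5(53) → 103
combine 60, 103 → 163
combine s3(114), 163 → 277
s4's leaf is at depth 4, giving a 4-bit codeword.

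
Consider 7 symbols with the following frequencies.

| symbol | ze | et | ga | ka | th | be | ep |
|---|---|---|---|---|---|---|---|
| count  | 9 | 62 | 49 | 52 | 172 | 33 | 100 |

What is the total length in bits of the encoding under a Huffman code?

Merge the two smallest weights repeatedly:
combine ze(9), be(33) → 42
combine 42, ga(49) → 91
combine ka(52), et(62) → 114
combine 91, ep(100) → 191
combine 114, th(172) → 286
combine 191, 286 → 477
Each symbol's bit-cost is frequency × depth; summing gives 1201 bits (equivalently 42 + 91 + 114 + 191 + 286 + 477).

1201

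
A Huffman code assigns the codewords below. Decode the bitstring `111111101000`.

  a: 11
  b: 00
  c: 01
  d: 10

aaaddb

Read left to right; each codeword is recognised as soon as it completes (prefix code):
  11→a | 11→a | 11→a | 10→d | 10→d | 00→b
Decoded message: aaaddb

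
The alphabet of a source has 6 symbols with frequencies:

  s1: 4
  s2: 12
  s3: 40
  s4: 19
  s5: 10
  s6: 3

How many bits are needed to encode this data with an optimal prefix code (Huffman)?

Greedily combine the two least-frequent nodes:
s6(3) + s1(4) → 7
7 + s5(10) → 17
s2(12) + 17 → 29
s4(19) + 29 → 48
s3(40) + 48 → 88
Total encoded bits = sum of merged weights = 7 + 17 + 29 + 48 + 88 = 189.

189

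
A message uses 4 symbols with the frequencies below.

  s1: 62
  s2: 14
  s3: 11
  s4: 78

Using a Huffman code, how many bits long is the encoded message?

Greedily combine the two least-frequent nodes:
merge s3(11) and s2(14): 25
merge 25 and s1(62): 87
merge s4(78) and 87: 165
Total encoded bits = sum of merged weights = 25 + 87 + 165 = 277.

277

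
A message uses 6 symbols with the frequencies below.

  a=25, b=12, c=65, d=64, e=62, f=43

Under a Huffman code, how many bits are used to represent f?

Huffman merges, smallest pair first:
merge b(12) and a(25): 37
merge 37 and f(43): 80
merge e(62) and d(64): 126
merge c(65) and 80: 145
merge 126 and 145: 271
f's leaf is at depth 3, giving a 3-bit codeword.

3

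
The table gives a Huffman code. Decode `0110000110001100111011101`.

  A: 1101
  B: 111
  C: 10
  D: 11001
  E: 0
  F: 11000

Read left to right; each codeword is recognised as soon as it completes (prefix code):
  0→E | 11000→F | 0→E | 11000→F | 11001→D | 1101→A | 1101→A
Decoded message: EFEFDAA

EFEFDAA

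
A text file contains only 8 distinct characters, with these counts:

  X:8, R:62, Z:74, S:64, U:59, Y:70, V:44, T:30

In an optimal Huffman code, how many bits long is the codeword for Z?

2

Build the tree from the bottom:
merge X(8) and T(30): 38
merge 38 and V(44): 82
merge U(59) and R(62): 121
merge S(64) and Y(70): 134
merge Z(74) and 82: 156
merge 121 and 134: 255
merge 156 and 255: 411
Z's leaf is at depth 2, giving a 2-bit codeword.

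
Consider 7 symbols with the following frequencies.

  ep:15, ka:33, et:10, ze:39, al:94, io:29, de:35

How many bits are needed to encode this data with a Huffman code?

656

Merge the two smallest weights repeatedly:
combine et(10), ep(15) → 25
combine 25, io(29) → 54
combine ka(33), de(35) → 68
combine ze(39), 54 → 93
combine 68, 93 → 161
combine al(94), 161 → 255
The encoded length is the sum of every internal node's weight: 25 + 54 + 68 + 93 + 161 + 255 = 656 bits.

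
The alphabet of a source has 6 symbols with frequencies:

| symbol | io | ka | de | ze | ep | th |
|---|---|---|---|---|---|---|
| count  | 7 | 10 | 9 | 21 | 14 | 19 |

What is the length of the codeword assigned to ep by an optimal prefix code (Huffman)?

3

Huffman merges, smallest pair first:
merge io(7) and de(9): 16
merge ka(10) and ep(14): 24
merge 16 and th(19): 35
merge ze(21) and 24: 45
merge 35 and 45: 80
ep sits 3 levels below the root, so its codeword is 3 bits.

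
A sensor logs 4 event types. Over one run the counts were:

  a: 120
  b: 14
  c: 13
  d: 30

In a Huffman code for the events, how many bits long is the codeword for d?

2

Repeatedly merge the two smallest:
c(13) + b(14) → 27
27 + d(30) → 57
57 + a(120) → 177
d's leaf is at depth 2, giving a 2-bit codeword.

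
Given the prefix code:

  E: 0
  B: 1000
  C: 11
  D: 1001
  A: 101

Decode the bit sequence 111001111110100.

CDCCAEE

Read left to right; each codeword is recognised as soon as it completes (prefix code):
  11→C | 1001→D | 11→C | 11→C | 101→A | 0→E | 0→E
Decoded message: CDCCAEE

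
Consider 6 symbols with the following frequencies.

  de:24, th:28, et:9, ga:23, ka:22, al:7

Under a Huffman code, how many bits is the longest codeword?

4

Merge the two lowest-weight nodes at each step:
merge al(7) and et(9): 16
merge 16 and ka(22): 38
merge ga(23) and de(24): 47
merge th(28) and 38: 66
merge 47 and 66: 113
The rarest symbols sit at the bottom; the longest codeword is 4 bits.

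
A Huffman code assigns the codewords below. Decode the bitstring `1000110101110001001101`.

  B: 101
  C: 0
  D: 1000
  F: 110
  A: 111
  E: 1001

Read left to right; each codeword is recognised as soon as it completes (prefix code):
  1000→D | 110→F | 101→B | 110→F | 0→C | 0→C | 1001→E | 101→B
Decoded message: DFBFCCEB

DFBFCCEB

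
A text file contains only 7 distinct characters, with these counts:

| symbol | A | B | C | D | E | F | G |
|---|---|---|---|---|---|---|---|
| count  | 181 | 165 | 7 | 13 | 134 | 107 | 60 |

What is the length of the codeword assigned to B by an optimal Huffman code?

2

Huffman merges, smallest pair first:
combine C(7), D(13) → 20
combine 20, G(60) → 80
combine 80, F(107) → 187
combine E(134), B(165) → 299
combine A(181), 187 → 368
combine 299, 368 → 667
The subtree containing B is merged 2 times, so code length = 2.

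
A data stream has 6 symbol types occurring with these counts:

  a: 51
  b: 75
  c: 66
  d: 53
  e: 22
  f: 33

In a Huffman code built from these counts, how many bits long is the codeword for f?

3

Build the tree from the bottom:
e(22) + f(33) → 55
a(51) + d(53) → 104
55 + c(66) → 121
b(75) + 104 → 179
121 + 179 → 300
f's leaf is at depth 3, giving a 3-bit codeword.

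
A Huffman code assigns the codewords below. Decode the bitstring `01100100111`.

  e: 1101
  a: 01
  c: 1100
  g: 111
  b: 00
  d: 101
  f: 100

affg

Read left to right; each codeword is recognised as soon as it completes (prefix code):
  01→a | 100→f | 100→f | 111→g
Decoded message: affg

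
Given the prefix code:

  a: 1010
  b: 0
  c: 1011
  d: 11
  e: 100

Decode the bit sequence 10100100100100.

Read left to right; each codeword is recognised as soon as it completes (prefix code):
  1010→a | 0→b | 100→e | 100→e | 100→e
Decoded message: abeee

abeee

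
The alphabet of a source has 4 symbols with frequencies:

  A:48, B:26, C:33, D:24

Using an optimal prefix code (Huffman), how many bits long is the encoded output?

262

Build the Huffman tree bottom-up:
combine D(24), B(26) → 50
combine C(33), A(48) → 81
combine 50, 81 → 131
Each symbol's bit-cost is frequency × depth; summing gives 262 bits (equivalently 50 + 81 + 131).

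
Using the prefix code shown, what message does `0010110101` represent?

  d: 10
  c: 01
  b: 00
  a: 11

bdacc

Read left to right; each codeword is recognised as soon as it completes (prefix code):
  00→b | 10→d | 11→a | 01→c | 01→c
Decoded message: bdacc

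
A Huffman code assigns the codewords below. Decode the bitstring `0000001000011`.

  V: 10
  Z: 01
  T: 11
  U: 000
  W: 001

Read left to right; each codeword is recognised as soon as it completes (prefix code):
  000→U | 000→U | 10→V | 000→U | 11→T
Decoded message: UUVUT

UUVUT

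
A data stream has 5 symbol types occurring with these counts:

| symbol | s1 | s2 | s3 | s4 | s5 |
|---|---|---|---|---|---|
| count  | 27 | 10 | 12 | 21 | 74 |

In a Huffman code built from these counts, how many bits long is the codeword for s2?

4

Repeatedly merge the two smallest:
merge s2(10) and s3(12): 22
merge s4(21) and 22: 43
merge s1(27) and 43: 70
merge 70 and s5(74): 144
s2's leaf is at depth 4, giving a 4-bit codeword.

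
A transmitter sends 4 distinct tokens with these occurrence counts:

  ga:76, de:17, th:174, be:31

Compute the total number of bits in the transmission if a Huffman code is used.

470

Build the Huffman tree bottom-up:
combine de(17), be(31) → 48
combine 48, ga(76) → 124
combine 124, th(174) → 298
Total encoded bits = sum of merged weights = 48 + 124 + 298 = 470.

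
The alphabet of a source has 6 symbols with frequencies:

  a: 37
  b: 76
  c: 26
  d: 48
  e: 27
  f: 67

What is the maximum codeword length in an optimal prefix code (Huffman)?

3

Merge the two lowest-weight nodes at each step:
c(26) + e(27) → 53
a(37) + d(48) → 85
53 + f(67) → 120
b(76) + 85 → 161
120 + 161 → 281
The first pair merged (c, e) ends up deepest, at depth 3.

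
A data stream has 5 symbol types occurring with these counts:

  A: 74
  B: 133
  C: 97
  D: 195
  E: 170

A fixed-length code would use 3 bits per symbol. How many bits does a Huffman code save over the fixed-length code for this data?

Fixed-length: 3 bits × 669 symbols = 2007 bits.
Huffman merges:
A(74) + C(97) → 171
B(133) + E(170) → 303
171 + D(195) → 366
303 + 366 → 669
Huffman total = 171 + 303 + 366 + 669 = 1509 bits.
Saving = 2007 − 1509 = 498 bits.

498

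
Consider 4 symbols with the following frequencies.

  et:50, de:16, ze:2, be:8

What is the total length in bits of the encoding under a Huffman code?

Build the Huffman tree bottom-up:
combine ze(2), be(8) → 10
combine 10, de(16) → 26
combine 26, et(50) → 76
The encoded length is the sum of every internal node's weight: 10 + 26 + 76 = 112 bits.

112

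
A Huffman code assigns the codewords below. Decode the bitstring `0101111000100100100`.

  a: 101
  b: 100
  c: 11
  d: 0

dacbdbbb

Read left to right; each codeword is recognised as soon as it completes (prefix code):
  0→d | 101→a | 11→c | 100→b | 0→d | 100→b | 100→b | 100→b
Decoded message: dacbdbbb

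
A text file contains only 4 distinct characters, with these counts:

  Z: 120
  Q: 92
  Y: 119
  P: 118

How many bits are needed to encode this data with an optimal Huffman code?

Build the Huffman tree bottom-up:
combine Q(92), P(118) → 210
combine Y(119), Z(120) → 239
combine 210, 239 → 449
Each symbol's bit-cost is frequency × depth; summing gives 898 bits (equivalently 210 + 239 + 449).

898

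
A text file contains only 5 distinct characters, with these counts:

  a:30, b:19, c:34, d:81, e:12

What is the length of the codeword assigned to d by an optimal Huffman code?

1

Repeatedly merge the two smallest:
e(12) + b(19) → 31
a(30) + 31 → 61
c(34) + 61 → 95
d(81) + 95 → 176
d is a child of the root — depth 1, so its codeword is a single bit.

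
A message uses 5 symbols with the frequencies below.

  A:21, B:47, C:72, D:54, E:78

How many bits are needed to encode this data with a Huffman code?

Build the Huffman tree bottom-up:
merge A(21) and B(47): 68
merge D(54) and 68: 122
merge C(72) and E(78): 150
merge 122 and 150: 272
Total encoded bits = sum of merged weights = 68 + 122 + 150 + 272 = 612.

612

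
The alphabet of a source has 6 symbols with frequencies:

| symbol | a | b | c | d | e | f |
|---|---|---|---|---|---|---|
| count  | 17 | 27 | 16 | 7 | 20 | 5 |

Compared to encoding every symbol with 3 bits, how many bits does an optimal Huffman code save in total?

Fixed-length: 3 bits × 92 symbols = 276 bits.
Huffman merges:
combine f(5), d(7) → 12
combine 12, c(16) → 28
combine a(17), e(20) → 37
combine b(27), 28 → 55
combine 37, 55 → 92
Huffman total = 12 + 28 + 37 + 55 + 92 = 224 bits.
Saving = 276 − 224 = 52 bits.

52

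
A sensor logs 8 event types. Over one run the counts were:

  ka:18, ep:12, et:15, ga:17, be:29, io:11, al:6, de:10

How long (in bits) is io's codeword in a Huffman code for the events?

3

Repeatedly merge the two smallest:
combine al(6), de(10) → 16
combine io(11), ep(12) → 23
combine et(15), 16 → 31
combine ga(17), ka(18) → 35
combine 23, be(29) → 52
combine 31, 35 → 66
combine 52, 66 → 118
The subtree containing io is merged 3 times, so code length = 3.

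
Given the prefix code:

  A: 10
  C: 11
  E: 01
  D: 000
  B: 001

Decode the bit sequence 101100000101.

Read left to right; each codeword is recognised as soon as it completes (prefix code):
  10→A | 11→C | 000→D | 001→B | 01→E
Decoded message: ACDBE

ACDBE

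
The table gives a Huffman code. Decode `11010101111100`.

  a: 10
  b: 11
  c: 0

bcaabbac

Read left to right; each codeword is recognised as soon as it completes (prefix code):
  11→b | 0→c | 10→a | 10→a | 11→b | 11→b | 10→a | 0→c
Decoded message: bcaabbac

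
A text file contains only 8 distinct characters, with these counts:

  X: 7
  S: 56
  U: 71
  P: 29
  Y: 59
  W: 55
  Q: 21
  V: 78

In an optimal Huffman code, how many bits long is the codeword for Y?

3

Repeatedly merge the two smallest:
combine X(7), Q(21) → 28
combine 28, P(29) → 57
combine W(55), S(56) → 111
combine 57, Y(59) → 116
combine U(71), V(78) → 149
combine 111, 116 → 227
combine 149, 227 → 376
Y sits 3 levels below the root, so its codeword is 3 bits.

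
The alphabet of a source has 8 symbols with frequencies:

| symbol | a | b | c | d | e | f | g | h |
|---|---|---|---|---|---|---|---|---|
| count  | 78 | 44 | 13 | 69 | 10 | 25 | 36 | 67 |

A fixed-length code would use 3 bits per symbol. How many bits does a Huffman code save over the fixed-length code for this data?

76

Fixed-length: 3 bits × 342 symbols = 1026 bits.
Huffman merges:
combine e(10), c(13) → 23
combine 23, f(25) → 48
combine g(36), b(44) → 80
combine 48, h(67) → 115
combine d(69), a(78) → 147
combine 80, 115 → 195
combine 147, 195 → 342
Huffman total = 23 + 48 + 80 + 115 + 147 + 195 + 342 = 950 bits.
Saving = 1026 − 950 = 76 bits.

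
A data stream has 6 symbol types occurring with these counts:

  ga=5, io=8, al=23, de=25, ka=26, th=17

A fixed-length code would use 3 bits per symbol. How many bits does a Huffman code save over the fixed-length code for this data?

Fixed-length: 3 bits × 104 symbols = 312 bits.
Huffman merges:
merge ga(5) and io(8): 13
merge 13 and th(17): 30
merge al(23) and de(25): 48
merge ka(26) and 30: 56
merge 48 and 56: 104
Huffman total = 13 + 30 + 48 + 56 + 104 = 251 bits.
Saving = 312 − 251 = 61 bits.

61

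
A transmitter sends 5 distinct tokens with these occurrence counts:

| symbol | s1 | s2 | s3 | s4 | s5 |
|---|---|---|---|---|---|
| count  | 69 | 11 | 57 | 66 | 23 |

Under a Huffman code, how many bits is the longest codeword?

Merge the two lowest-weight nodes at each step:
s2(11) + s5(23) → 34
34 + s3(57) → 91
s4(66) + s1(69) → 135
91 + 135 → 226
The rarest symbols sit at the bottom; the longest codeword is 3 bits.

3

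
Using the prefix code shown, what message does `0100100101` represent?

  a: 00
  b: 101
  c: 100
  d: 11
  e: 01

Read left to right; each codeword is recognised as soon as it completes (prefix code):
  01→e | 00→a | 100→c | 101→b
Decoded message: eacb

eacb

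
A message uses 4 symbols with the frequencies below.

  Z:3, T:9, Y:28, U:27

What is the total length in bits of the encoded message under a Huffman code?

118

Merge the two smallest weights repeatedly:
Z(3) + T(9) → 12
12 + U(27) → 39
Y(28) + 39 → 67
The encoded length is the sum of every internal node's weight: 12 + 39 + 67 = 118 bits.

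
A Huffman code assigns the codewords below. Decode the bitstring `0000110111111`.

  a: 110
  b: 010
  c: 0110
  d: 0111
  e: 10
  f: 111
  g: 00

Read left to right; each codeword is recognised as soon as it completes (prefix code):
  00→g | 00→g | 110→a | 111→f | 111→f
Decoded message: ggaff

ggaff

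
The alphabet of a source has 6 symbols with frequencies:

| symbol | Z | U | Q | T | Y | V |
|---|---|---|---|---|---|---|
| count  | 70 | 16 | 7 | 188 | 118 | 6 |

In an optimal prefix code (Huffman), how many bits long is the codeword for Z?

3

Build the tree from the bottom:
V(6) + Q(7) → 13
13 + U(16) → 29
29 + Z(70) → 99
99 + Y(118) → 217
T(188) + 217 → 405
Z's leaf is at depth 3, giving a 3-bit codeword.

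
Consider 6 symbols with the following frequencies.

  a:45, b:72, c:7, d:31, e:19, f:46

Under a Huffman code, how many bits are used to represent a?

2

Build the tree from the bottom:
merge c(7) and e(19): 26
merge 26 and d(31): 57
merge a(45) and f(46): 91
merge 57 and b(72): 129
merge 91 and 129: 220
a sits 2 levels below the root, so its codeword is 2 bits.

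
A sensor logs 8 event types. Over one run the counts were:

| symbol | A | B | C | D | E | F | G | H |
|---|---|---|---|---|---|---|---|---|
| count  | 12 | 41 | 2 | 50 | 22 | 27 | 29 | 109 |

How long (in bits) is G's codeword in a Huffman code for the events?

4

Huffman merges, smallest pair first:
C(2) + A(12) → 14
14 + E(22) → 36
F(27) + G(29) → 56
36 + B(41) → 77
D(50) + 56 → 106
77 + 106 → 183
H(109) + 183 → 292
G's leaf is at depth 4, giving a 4-bit codeword.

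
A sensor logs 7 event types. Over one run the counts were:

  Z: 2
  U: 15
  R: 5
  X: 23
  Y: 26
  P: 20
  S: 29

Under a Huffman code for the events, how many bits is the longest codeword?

5

Merge the two lowest-weight nodes at each step:
Z(2) + R(5) → 7
7 + U(15) → 22
P(20) + 22 → 42
X(23) + Y(26) → 49
S(29) + 42 → 71
49 + 71 → 120
Maximum depth reached is 5.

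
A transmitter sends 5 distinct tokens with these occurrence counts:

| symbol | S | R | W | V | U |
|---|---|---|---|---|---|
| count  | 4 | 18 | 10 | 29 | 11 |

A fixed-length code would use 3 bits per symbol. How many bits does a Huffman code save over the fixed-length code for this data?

62

Fixed-length: 3 bits × 72 symbols = 216 bits.
Huffman merges:
combine S(4), W(10) → 14
combine U(11), 14 → 25
combine R(18), 25 → 43
combine V(29), 43 → 72
Huffman total = 14 + 25 + 43 + 72 = 154 bits.
Saving = 216 − 154 = 62 bits.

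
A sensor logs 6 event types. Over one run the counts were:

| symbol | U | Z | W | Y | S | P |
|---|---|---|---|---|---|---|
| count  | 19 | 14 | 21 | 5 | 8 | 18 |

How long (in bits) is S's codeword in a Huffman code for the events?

4

Repeatedly merge the two smallest:
Y(5) + S(8) → 13
13 + Z(14) → 27
P(18) + U(19) → 37
W(21) + 27 → 48
37 + 48 → 85
S sits 4 levels below the root, so its codeword is 4 bits.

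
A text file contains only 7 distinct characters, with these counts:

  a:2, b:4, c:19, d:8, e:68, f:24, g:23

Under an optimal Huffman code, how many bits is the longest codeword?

Merge the two lowest-weight nodes at each step:
a(2) + b(4) → 6
6 + d(8) → 14
14 + c(19) → 33
g(23) + f(24) → 47
33 + 47 → 80
e(68) + 80 → 148
The first pair merged (a, b) ends up deepest, at depth 5.

5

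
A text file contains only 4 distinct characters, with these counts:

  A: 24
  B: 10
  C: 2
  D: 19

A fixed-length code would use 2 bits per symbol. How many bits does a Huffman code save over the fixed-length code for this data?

12

Fixed-length: 2 bits × 55 symbols = 110 bits.
Huffman merges:
merge C(2) and B(10): 12
merge 12 and D(19): 31
merge A(24) and 31: 55
Huffman total = 12 + 31 + 55 = 98 bits.
Saving = 110 − 98 = 12 bits.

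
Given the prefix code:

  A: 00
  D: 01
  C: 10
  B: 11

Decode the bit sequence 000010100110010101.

Read left to right; each codeword is recognised as soon as it completes (prefix code):
  00→A | 00→A | 10→C | 10→C | 01→D | 10→C | 01→D | 01→D | 01→D
Decoded message: AACCDCDDD

AACCDCDDD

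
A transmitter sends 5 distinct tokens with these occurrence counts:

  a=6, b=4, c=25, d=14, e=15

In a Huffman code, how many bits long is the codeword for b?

4

Repeatedly merge the two smallest:
merge b(4) and a(6): 10
merge 10 and d(14): 24
merge e(15) and 24: 39
merge c(25) and 39: 64
b sits 4 levels below the root, so its codeword is 4 bits.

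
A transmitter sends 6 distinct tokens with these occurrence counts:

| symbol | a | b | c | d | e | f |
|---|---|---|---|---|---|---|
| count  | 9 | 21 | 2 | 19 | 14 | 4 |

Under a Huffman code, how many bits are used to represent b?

2

Repeatedly merge the two smallest:
c(2) + f(4) → 6
6 + a(9) → 15
e(14) + 15 → 29
d(19) + b(21) → 40
29 + 40 → 69
b sits 2 levels below the root, so its codeword is 2 bits.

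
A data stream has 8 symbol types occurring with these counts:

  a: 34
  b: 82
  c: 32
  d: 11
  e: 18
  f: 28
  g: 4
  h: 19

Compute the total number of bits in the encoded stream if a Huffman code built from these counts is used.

615

Merge the two smallest weights repeatedly:
merge g(4) and d(11): 15
merge 15 and e(18): 33
merge h(19) and f(28): 47
merge c(32) and 33: 65
merge a(34) and 47: 81
merge 65 and 81: 146
merge b(82) and 146: 228
Each symbol's bit-cost is frequency × depth; summing gives 615 bits (equivalently 15 + 33 + 47 + 65 + 81 + 146 + 228).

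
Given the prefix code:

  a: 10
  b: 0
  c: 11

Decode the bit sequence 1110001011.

cabbac

Read left to right; each codeword is recognised as soon as it completes (prefix code):
  11→c | 10→a | 0→b | 0→b | 10→a | 11→c
Decoded message: cabbac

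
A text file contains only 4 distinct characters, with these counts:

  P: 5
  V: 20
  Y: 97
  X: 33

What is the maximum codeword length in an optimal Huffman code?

3

Merge the two lowest-weight nodes at each step:
combine P(5), V(20) → 25
combine 25, X(33) → 58
combine 58, Y(97) → 155
Maximum depth reached is 3.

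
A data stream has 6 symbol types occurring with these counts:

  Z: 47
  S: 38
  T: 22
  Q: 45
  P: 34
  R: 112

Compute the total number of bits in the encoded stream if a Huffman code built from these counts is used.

726

Merge the two smallest weights repeatedly:
combine T(22), P(34) → 56
combine S(38), Q(45) → 83
combine Z(47), 56 → 103
combine 83, 103 → 186
combine R(112), 186 → 298
Total encoded bits = sum of merged weights = 56 + 83 + 103 + 186 + 298 = 726.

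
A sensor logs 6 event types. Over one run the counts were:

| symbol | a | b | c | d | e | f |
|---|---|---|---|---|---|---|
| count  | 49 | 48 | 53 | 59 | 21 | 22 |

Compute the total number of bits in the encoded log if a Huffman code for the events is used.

Greedily combine the two least-frequent nodes:
combine e(21), f(22) → 43
combine 43, b(48) → 91
combine a(49), c(53) → 102
combine d(59), 91 → 150
combine 102, 150 → 252
The encoded length is the sum of every internal node's weight: 43 + 91 + 102 + 150 + 252 = 638 bits.

638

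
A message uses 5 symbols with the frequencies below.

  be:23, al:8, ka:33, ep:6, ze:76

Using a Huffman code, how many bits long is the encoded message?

Greedily combine the two least-frequent nodes:
combine ep(6), al(8) → 14
combine 14, be(23) → 37
combine ka(33), 37 → 70
combine 70, ze(76) → 146
The encoded length is the sum of every internal node's weight: 14 + 37 + 70 + 146 = 267 bits.

267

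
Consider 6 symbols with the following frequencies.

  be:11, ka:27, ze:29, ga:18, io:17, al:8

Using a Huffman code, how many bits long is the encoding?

274

Merge the two smallest weights repeatedly:
merge al(8) and be(11): 19
merge io(17) and ga(18): 35
merge 19 and ka(27): 46
merge ze(29) and 35: 64
merge 46 and 64: 110
The encoded length is the sum of every internal node's weight: 19 + 35 + 46 + 64 + 110 = 274 bits.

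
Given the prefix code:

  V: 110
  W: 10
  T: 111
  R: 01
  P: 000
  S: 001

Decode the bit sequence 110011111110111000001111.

VRTTRVPRT

Read left to right; each codeword is recognised as soon as it completes (prefix code):
  110→V | 01→R | 111→T | 111→T | 01→R | 110→V | 000→P | 01→R | 111→T
Decoded message: VRTTRVPRT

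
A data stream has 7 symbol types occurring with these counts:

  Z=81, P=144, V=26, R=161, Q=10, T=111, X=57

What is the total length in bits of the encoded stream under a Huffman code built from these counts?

Merge the two smallest weights repeatedly:
merge Q(10) and V(26): 36
merge 36 and X(57): 93
merge Z(81) and 93: 174
merge T(111) and P(144): 255
merge R(161) and 174: 335
merge 255 and 335: 590
Total encoded bits = sum of merged weights = 36 + 93 + 174 + 255 + 335 + 590 = 1483.

1483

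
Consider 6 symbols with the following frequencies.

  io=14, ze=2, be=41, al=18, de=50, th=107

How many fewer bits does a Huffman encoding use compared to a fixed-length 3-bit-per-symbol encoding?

214

Fixed-length: 3 bits × 232 symbols = 696 bits.
Huffman merges:
combine ze(2), io(14) → 16
combine 16, al(18) → 34
combine 34, be(41) → 75
combine de(50), 75 → 125
combine th(107), 125 → 232
Huffman total = 16 + 34 + 75 + 125 + 232 = 482 bits.
Saving = 696 − 482 = 214 bits.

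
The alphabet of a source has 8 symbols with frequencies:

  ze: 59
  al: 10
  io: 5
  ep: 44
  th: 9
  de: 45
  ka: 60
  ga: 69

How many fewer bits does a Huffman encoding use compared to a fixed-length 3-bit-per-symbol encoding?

Fixed-length: 3 bits × 301 symbols = 903 bits.
Huffman merges:
merge io(5) and th(9): 14
merge al(10) and 14: 24
merge 24 and ep(44): 68
merge de(45) and ze(59): 104
merge ka(60) and 68: 128
merge ga(69) and 104: 173
merge 128 and 173: 301
Huffman total = 14 + 24 + 68 + 104 + 128 + 173 + 301 = 812 bits.
Saving = 903 − 812 = 91 bits.

91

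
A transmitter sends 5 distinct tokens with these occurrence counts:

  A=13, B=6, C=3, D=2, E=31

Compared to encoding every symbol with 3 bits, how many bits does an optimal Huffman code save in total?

Fixed-length: 3 bits × 55 symbols = 165 bits.
Huffman merges:
combine D(2), C(3) → 5
combine 5, B(6) → 11
combine 11, A(13) → 24
combine 24, E(31) → 55
Huffman total = 5 + 11 + 24 + 55 = 95 bits.
Saving = 165 − 95 = 70 bits.

70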